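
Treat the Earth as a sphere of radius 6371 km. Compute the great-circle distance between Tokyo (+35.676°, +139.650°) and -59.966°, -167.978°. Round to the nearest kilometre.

11661 km

Δλ = -167.978 − 139.650 = -307.628°; wrapped into (−180°, 180°]: 52.372°.
Δφ = -59.966 − 35.676 = -95.642°.
a = sin²(Δφ/2) + cos φ₁ · cos φ₂ · sin²(Δλ/2) = 0.628331.
c = 2·atan2(√a, √(1−a)) = 1.83036 rad → d = 6371·c ≈ 11661.25 km.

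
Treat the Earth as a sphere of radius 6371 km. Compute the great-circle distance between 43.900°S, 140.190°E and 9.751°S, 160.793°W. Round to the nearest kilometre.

Δλ = -160.793 − 140.190 = -300.983°; wrapped into (−180°, 180°]: 59.017°.
Δφ = -9.751 − -43.900 = 34.149°.
a = sin²(Δφ/2) + cos φ₁ · cos φ₂ · sin²(Δλ/2) = 0.258496.
c = 2·atan2(√a, √(1−a)) = 1.06671 rad → d = 6371·c ≈ 6796.00 km.

6796 km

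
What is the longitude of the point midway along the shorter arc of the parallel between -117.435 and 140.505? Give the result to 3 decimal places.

-168.465°

Signed shortest Δλ from -117.435° to +140.505° is -102.060°.
Midpoint longitude = -117.435° + (-102.060°)/2 = -117.435° − 51.030° = -168.465°.
(The naïve average (-117.435 + +140.505)/2 = 11.535° is on the wrong side of the globe.)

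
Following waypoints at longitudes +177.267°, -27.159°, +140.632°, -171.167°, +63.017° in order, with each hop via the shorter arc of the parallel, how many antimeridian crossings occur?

Leg 1: +177.267° → -27.159°, shortest Δλ = 155.574° (east) — crosses 180°.
Leg 2: -27.159° → +140.632°, shortest Δλ = 167.791° (east) — does not cross 180°.
Leg 3: +140.632° → -171.167°, shortest Δλ = 48.201° (east) — crosses 180°.
Leg 4: -171.167° → +63.017°, shortest Δλ = -125.816° (west) — crosses 180°.
Total crossings: 3.

3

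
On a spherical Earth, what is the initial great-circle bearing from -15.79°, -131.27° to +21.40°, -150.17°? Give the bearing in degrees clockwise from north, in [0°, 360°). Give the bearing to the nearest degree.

Δλ = -150.17 − -131.27 = -18.90°.
θ = atan2( sin Δλ · cos φ₂ , cos φ₁ · sin φ₂ − sin φ₁ · cos φ₂ · cos Δλ )
  = atan2(-0.30159, 0.59080) = -27.043° → normalised to [0°, 360°): 332.957°.

333°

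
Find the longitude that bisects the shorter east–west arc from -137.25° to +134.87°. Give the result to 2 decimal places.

+178.81°

Signed shortest Δλ from -137.25° to +134.87° is -87.88°.
Midpoint longitude = -137.25° + (-87.88°)/2 = -137.25° − 43.94° = -181.19°.
Normalise into (−180°, 180°]: +178.81°.
(The naïve average (-137.25 + +134.87)/2 = -1.19° is on the wrong side of the globe.)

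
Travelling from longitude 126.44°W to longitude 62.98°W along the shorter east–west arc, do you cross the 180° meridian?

Signed shortest Δλ = ((-62.98 − -126.44 + 180) mod 360) − 180 = 63.46°.
Going east by 63.46° from -126.44° reaches -62.98° without touching 180°.

No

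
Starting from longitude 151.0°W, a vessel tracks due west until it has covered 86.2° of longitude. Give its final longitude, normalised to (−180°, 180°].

Start at -151.0°; shift −86.2° → -237.2°.
-237.2° lies outside (−180°, 180°]; add 360° → +122.8°.

122.8°E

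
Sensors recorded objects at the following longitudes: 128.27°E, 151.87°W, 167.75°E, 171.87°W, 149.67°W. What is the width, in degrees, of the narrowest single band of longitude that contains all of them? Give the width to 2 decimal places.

Sort the longitudes: -171.87°, -151.87°, -149.67°, +128.27°, +167.75°.
Eastward gaps between consecutive values (wrapping around): 20.00°, 2.20°, 277.94°, 39.48°, 20.38°.
Largest gap = 277.94° ⇒ minimal covering band is its complement: 360° − 277.94° = 82.06°.
Band runs from +128.27° eastward to -149.67°, crossing the antimeridian.

82.06°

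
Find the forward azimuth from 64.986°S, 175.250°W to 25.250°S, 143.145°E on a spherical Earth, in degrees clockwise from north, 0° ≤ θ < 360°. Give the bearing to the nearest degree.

Δλ = 143.145 − -175.250 = 318.395°; wrapped into (−180°, 180°]: -41.605°.
θ = atan2( sin Δλ · cos φ₂ , cos φ₁ · sin φ₂ − sin φ₁ · cos φ₂ · cos Δλ )
  = atan2(-0.60055, 0.43249) = -54.240° → normalised to [0°, 360°): 305.760°.

306°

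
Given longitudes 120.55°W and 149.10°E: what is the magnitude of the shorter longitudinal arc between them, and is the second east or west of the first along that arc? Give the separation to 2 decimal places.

Raw difference: 149.10 − -120.55 = 269.65°.
Normalise into (−180°, 180°]: 269.65° − 360° = -90.35°.
Negative ⇒ the second point lies to the west; separation 90.35°.

90.35° west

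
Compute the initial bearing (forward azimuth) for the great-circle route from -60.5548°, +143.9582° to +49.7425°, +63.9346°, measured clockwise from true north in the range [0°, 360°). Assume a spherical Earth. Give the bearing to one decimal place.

Δλ = 63.9346 − 143.9582 = -80.0236°.
θ = atan2( sin Δλ · cos φ₂ , cos φ₁ · sin φ₂ − sin φ₁ · cos φ₂ · cos Δλ )
  = atan2(-0.63645, 0.47265) = -53.401° → normalised to [0°, 360°): 306.599°.

306.6°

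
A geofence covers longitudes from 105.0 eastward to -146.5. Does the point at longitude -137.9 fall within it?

Band width going east from +105.0° to -146.5°: ((-146.5 − 105.0) mod 360) = 108.5°.
Offset of -137.9° east of the west edge: ((-137.9 − 105.0) mod 360) = 117.1°.
117.1° > 108.5° ⇒ outside.

No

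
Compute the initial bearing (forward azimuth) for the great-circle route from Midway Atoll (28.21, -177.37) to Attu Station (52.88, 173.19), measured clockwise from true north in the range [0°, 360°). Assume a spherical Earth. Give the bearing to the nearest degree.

347°

Δλ = 173.19 − -177.37 = 350.56°; wrapped into (−180°, 180°]: -9.44°.
θ = atan2( sin Δλ · cos φ₂ , cos φ₁ · sin φ₂ − sin φ₁ · cos φ₂ · cos Δλ )
  = atan2(-0.09898, 0.42125) = -13.223° → normalised to [0°, 360°): 346.777°.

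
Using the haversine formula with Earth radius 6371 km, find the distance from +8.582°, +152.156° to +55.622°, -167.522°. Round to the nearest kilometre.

Δλ = -167.522 − 152.156 = -319.678°; wrapped into (−180°, 180°]: 40.322°.
Δφ = 55.622 − 8.582 = 47.040°.
a = sin²(Δφ/2) + cos φ₁ · cos φ₂ · sin²(Δλ/2) = 0.225580.
c = 2·atan2(√a, √(1−a)) = 0.98982 rad → d = 6371·c ≈ 6306.15 km.

6306 km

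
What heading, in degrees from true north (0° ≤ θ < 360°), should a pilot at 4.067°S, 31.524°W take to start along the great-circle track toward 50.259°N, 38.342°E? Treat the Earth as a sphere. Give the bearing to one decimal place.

Δλ = 38.342 − -31.524 = 69.866°.
θ = atan2( sin Δλ · cos φ₂ , cos φ₁ · sin φ₂ − sin φ₁ · cos φ₂ · cos Δλ )
  = atan2(0.60025, 0.78261) = 37.488° → normalised to [0°, 360°): 37.488°.

37.5°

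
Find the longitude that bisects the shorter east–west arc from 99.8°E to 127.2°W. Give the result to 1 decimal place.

166.3°E

Signed shortest Δλ from +99.8° to -127.2° is +133.0°.
Midpoint longitude = +99.8° + (+133.0°)/2 = +99.8° + 66.5° = +166.3°.
(The naïve average (+99.8 + -127.2)/2 = -13.7° is on the wrong side of the globe.)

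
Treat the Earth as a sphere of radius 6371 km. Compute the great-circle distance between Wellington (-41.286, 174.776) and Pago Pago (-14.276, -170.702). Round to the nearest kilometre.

Δλ = -170.702 − 174.776 = -345.478°; wrapped into (−180°, 180°]: 14.522°.
Δφ = -14.276 − -41.286 = 27.010°.
a = sin²(Δφ/2) + cos φ₁ · cos φ₂ · sin²(Δλ/2) = 0.066169.
c = 2·atan2(√a, √(1−a)) = 0.52032 rad → d = 6371·c ≈ 3314.94 km.

3315 km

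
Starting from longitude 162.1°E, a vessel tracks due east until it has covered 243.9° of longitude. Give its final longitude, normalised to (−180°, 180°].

46.0°E

Start at +162.1°; shift +243.9° → +406.0°.
+406.0° lies outside (−180°, 180°]; subtract 360° → +46.0°.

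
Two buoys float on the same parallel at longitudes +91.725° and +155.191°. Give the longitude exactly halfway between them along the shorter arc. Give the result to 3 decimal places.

Signed shortest Δλ from +91.725° to +155.191° is +63.466°.
Midpoint longitude = +91.725° + (+63.466°)/2 = +91.725° + 31.733° = +123.458°.

+123.458°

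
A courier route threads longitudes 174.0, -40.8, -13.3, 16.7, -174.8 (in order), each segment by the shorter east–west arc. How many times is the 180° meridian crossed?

2

Leg 1: +174.0° → -40.8°, shortest Δλ = 145.2° (east) — crosses 180°.
Leg 2: -40.8° → -13.3°, shortest Δλ = 27.5° (east) — does not cross 180°.
Leg 3: -13.3° → +16.7°, shortest Δλ = 30.0° (east) — does not cross 180°.
Leg 4: +16.7° → -174.8°, shortest Δλ = 168.5° (east) — crosses 180°.
Total crossings: 2.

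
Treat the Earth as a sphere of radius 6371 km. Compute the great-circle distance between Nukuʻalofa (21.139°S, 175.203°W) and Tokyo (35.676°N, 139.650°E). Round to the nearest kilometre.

Δλ = 139.650 − -175.203 = 314.853°; wrapped into (−180°, 180°]: -45.147°.
Δφ = 35.676 − -21.139 = 56.815°.
a = sin²(Δφ/2) + cos φ₁ · cos φ₂ · sin²(Δλ/2) = 0.337974.
c = 2·atan2(√a, √(1−a)) = 1.24079 rad → d = 6371·c ≈ 7905.05 km.

7905 km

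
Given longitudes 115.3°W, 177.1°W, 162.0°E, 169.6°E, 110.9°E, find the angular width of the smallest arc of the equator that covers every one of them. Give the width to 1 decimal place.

Sort the longitudes: -177.1°, -115.3°, +110.9°, +162.0°, +169.6°.
Eastward gaps between consecutive values (wrapping around): 61.8°, 226.2°, 51.1°, 7.6°, 13.3°.
Largest gap = 226.2° ⇒ minimal covering band is its complement: 360° − 226.2° = 133.8°.
Band runs from +110.9° eastward to -115.3°, crossing the antimeridian.

133.8°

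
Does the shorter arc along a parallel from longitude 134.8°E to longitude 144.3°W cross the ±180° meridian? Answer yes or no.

Naïve |-144.3 − 134.8| = 279.1° > 180°, so the shorter arc goes the other way round — across 180°.
Signed shortest Δλ = ((-144.3 − 134.8 + 180) mod 360) − 180 = 80.9°.
Going east by 80.9° from +134.8° passes through 180° before reaching -144.3°.

Yes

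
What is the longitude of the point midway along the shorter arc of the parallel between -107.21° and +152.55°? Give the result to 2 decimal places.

Signed shortest Δλ from -107.21° to +152.55° is -100.24°.
Midpoint longitude = -107.21° + (-100.24°)/2 = -107.21° − 50.12° = -157.33°.
(The naïve average (-107.21 + +152.55)/2 = 22.67° is on the wrong side of the globe.)

-157.33°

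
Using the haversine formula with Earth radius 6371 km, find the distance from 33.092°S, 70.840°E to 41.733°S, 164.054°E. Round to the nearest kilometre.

Δλ = 164.054 − 70.840 = 93.214°.
Δφ = -41.733 − -33.092 = -8.641°.
a = sin²(Δφ/2) + cos φ₁ · cos φ₂ · sin²(Δλ/2) = 0.335806.
c = 2·atan2(√a, √(1−a)) = 1.23620 rad → d = 6371·c ≈ 7875.83 km.

7876 km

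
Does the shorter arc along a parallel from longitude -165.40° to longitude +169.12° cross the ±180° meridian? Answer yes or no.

Yes

Naïve |169.12 − -165.40| = 334.52° > 180°, so the shorter arc goes the other way round — across 180°.
Signed shortest Δλ = ((169.12 − -165.40 + 180) mod 360) − 180 = -25.48°.
Going west by 25.48° from -165.40° passes through 180° before reaching +169.12°.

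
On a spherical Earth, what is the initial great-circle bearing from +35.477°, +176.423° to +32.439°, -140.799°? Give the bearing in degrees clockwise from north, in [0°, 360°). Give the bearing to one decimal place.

Δλ = -140.799 − 176.423 = -317.222°; wrapped into (−180°, 180°]: 42.778°.
θ = atan2( sin Δλ · cos φ₂ , cos φ₁ · sin φ₂ − sin φ₁ · cos φ₂ · cos Δλ )
  = atan2(0.57319, 0.07730) = 82.320° → normalised to [0°, 360°): 82.320°.

82.3°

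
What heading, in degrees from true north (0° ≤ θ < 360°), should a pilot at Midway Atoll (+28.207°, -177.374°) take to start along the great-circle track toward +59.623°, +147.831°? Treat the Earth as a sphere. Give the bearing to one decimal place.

Δλ = 147.831 − -177.374 = 325.205°; wrapped into (−180°, 180°]: -34.795°.
θ = atan2( sin Δλ · cos φ₂ , cos φ₁ · sin φ₂ − sin φ₁ · cos φ₂ · cos Δλ )
  = atan2(-0.28857, 0.56398) = -27.097° → normalised to [0°, 360°): 332.903°.

332.9°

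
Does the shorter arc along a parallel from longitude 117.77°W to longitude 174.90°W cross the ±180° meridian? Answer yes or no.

No

Signed shortest Δλ = ((-174.90 − -117.77 + 180) mod 360) − 180 = -57.13°.
Going west by 57.13° from -117.77° reaches -174.90° without touching 180°.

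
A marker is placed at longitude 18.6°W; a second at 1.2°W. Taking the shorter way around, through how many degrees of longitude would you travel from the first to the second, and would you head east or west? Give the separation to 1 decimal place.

17.4° east

Raw difference: -1.2 − -18.6 = 17.4°.
Normalise into (−180°, 180°]: 17.4° stays 17.4°.
Positive ⇒ the second point lies to the east; separation 17.4°.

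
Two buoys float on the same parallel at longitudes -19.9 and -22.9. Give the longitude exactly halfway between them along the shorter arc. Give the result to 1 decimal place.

Signed shortest Δλ from -19.9° to -22.9° is -3.0°.
Midpoint longitude = -19.9° + (-3.0°)/2 = -19.9° − 1.5° = -21.4°.

-21.4°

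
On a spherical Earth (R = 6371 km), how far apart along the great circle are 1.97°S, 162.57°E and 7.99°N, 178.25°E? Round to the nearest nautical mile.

Δλ = 178.25 − 162.57 = 15.68°.
Δφ = 7.99 − -1.97 = 9.96°.
a = sin²(Δφ/2) + cos φ₁ · cos φ₂ · sin²(Δλ/2) = 0.025951.
c = 2·atan2(√a, √(1−a)) = 0.32360 rad → d = 6371·c ≈ 2061.63 km ≈ 1113.19 nmi.

1113 nmi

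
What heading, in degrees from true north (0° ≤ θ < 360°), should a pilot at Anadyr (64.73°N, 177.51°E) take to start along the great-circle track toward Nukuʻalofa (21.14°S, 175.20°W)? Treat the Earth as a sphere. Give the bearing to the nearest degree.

Δλ = -175.20 − 177.51 = -352.71°; wrapped into (−180°, 180°]: 7.29°.
θ = atan2( sin Δλ · cos φ₂ , cos φ₁ · sin φ₂ − sin φ₁ · cos φ₂ · cos Δλ )
  = atan2(0.11835, -0.99059) = 173.187° → normalised to [0°, 360°): 173.187°.

173°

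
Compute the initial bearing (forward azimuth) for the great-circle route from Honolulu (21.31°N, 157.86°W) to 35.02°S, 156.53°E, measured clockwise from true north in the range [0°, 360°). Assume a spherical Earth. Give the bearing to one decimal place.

Δλ = 156.53 − -157.86 = 314.39°; wrapped into (−180°, 180°]: -45.61°.
θ = atan2( sin Δλ · cos φ₂ , cos φ₁ · sin φ₂ − sin φ₁ · cos φ₂ · cos Δλ )
  = atan2(-0.58522, -0.74282) = -141.768° → normalised to [0°, 360°): 218.232°.

218.2°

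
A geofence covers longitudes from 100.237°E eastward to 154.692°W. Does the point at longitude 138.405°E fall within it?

Band width going east from +100.237° to -154.692°: ((-154.692 − 100.237) mod 360) = 105.071°.
Offset of +138.405° east of the west edge: ((138.405 − 100.237) mod 360) = 38.168°.
38.168° ≤ 105.071° ⇒ inside.

Yes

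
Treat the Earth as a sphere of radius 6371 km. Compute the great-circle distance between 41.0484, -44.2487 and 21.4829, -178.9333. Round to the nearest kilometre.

Δλ = -178.9333 − -44.2487 = -134.6846°.
Δφ = 21.4829 − 41.0484 = -19.5655°.
a = sin²(Δφ/2) + cos φ₁ · cos φ₂ · sin²(Δλ/2) = 0.626492.
c = 2·atan2(√a, √(1−a)) = 1.82656 rad → d = 6371·c ≈ 11637.01 km.

11637 km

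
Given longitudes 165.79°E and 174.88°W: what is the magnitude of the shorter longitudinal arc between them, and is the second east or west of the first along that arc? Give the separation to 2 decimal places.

Raw difference: -174.88 − 165.79 = -340.67°.
Normalise into (−180°, 180°]: -340.67° + 360° = 19.33°.
Positive ⇒ the second point lies to the east; separation 19.33°.

19.33° east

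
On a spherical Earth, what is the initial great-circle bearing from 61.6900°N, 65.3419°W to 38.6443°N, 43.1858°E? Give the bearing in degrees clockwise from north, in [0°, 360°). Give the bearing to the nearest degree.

Δλ = 43.1858 − -65.3419 = 108.5277°.
θ = atan2( sin Δλ · cos φ₂ , cos φ₁ · sin φ₂ − sin φ₁ · cos φ₂ · cos Δλ )
  = atan2(0.74056, 0.51466) = 55.202° → normalised to [0°, 360°): 55.202°.

55°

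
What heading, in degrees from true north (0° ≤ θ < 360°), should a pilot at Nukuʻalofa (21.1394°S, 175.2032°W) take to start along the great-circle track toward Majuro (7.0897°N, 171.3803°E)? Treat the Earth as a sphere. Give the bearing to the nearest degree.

Δλ = 171.3803 − -175.2032 = 346.5835°; wrapped into (−180°, 180°]: -13.4165°.
θ = atan2( sin Δλ · cos φ₂ , cos φ₁ · sin φ₂ − sin φ₁ · cos φ₂ · cos Δλ )
  = atan2(-0.23025, 0.46323) = -26.430° → normalised to [0°, 360°): 333.570°.

334°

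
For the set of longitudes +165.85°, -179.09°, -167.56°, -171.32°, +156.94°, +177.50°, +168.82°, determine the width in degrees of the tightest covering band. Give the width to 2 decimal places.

35.50°

Sort the longitudes: -179.09°, -171.32°, -167.56°, +156.94°, +165.85°, +168.82°, +177.50°.
Eastward gaps between consecutive values (wrapping around): 7.77°, 3.76°, 324.50°, 8.91°, 2.97°, 8.68°, 3.41°.
Largest gap = 324.50° ⇒ minimal covering band is its complement: 360° − 324.50° = 35.50°.
Band runs from +156.94° eastward to -167.56°, crossing the antimeridian.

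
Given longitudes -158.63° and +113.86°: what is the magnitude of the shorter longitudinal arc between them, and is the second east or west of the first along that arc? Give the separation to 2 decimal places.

87.51° west

Raw difference: 113.86 − -158.63 = 272.49°.
Normalise into (−180°, 180°]: 272.49° − 360° = -87.51°.
Negative ⇒ the second point lies to the west; separation 87.51°.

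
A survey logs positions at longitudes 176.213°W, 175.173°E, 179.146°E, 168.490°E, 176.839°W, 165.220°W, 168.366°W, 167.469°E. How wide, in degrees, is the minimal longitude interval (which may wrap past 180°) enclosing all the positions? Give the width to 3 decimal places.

27.311°

Sort the longitudes: -176.839°, -176.213°, -168.366°, -165.220°, +167.469°, +168.490°, +175.173°, +179.146°.
Eastward gaps between consecutive values (wrapping around): 0.626°, 7.847°, 3.146°, 332.689°, 1.021°, 6.683°, 3.973°, 4.015°.
Largest gap = 332.689° ⇒ minimal covering band is its complement: 360° − 332.689° = 27.311°.
Band runs from +167.469° eastward to -165.220°, crossing the antimeridian.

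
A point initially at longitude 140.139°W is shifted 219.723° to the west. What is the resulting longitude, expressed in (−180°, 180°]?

Start at -140.139°; shift −219.723° → -359.862°.
-359.862° lies outside (−180°, 180°]; add 360° → +0.138°.

0.138°E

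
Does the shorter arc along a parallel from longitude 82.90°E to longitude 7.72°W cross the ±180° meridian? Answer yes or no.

No

Signed shortest Δλ = ((-7.72 − 82.90 + 180) mod 360) − 180 = -90.62°.
Going west by 90.62° from +82.90° reaches -7.72° without touching 180°.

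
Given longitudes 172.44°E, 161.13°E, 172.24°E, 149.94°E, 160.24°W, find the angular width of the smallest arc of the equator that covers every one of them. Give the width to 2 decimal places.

Sort the longitudes: -160.24°, +149.94°, +161.13°, +172.24°, +172.44°.
Eastward gaps between consecutive values (wrapping around): 310.18°, 11.19°, 11.11°, 0.20°, 27.32°.
Largest gap = 310.18° ⇒ minimal covering band is its complement: 360° − 310.18° = 49.82°.
Band runs from +149.94° eastward to -160.24°, crossing the antimeridian.

49.82°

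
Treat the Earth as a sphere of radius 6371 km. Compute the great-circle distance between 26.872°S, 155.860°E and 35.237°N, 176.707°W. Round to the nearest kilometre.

7484 km

Δλ = -176.707 − 155.860 = -332.567°; wrapped into (−180°, 180°]: 27.433°.
Δφ = 35.237 − -26.872 = 62.109°.
a = sin²(Δφ/2) + cos φ₁ · cos φ₂ · sin²(Δλ/2) = 0.307069.
c = 2·atan2(√a, √(1−a)) = 1.17465 rad → d = 6371·c ≈ 7483.72 km.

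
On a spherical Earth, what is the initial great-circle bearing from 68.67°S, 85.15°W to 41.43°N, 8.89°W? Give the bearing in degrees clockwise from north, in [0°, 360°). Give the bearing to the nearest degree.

61°

Δλ = -8.89 − -85.15 = 76.26°.
θ = atan2( sin Δλ · cos φ₂ , cos φ₁ · sin φ₂ − sin φ₁ · cos φ₂ · cos Δλ )
  = atan2(0.72831, 0.40657) = 60.828° → normalised to [0°, 360°): 60.828°.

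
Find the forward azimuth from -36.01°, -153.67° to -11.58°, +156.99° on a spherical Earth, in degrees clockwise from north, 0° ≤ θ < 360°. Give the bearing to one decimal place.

Δλ = 156.99 − -153.67 = 310.66°; wrapped into (−180°, 180°]: -49.34°.
θ = atan2( sin Δλ · cos φ₂ , cos φ₁ · sin φ₂ − sin φ₁ · cos φ₂ · cos Δλ )
  = atan2(-0.74315, 0.21290) = -74.014° → normalised to [0°, 360°): 285.986°.

286.0°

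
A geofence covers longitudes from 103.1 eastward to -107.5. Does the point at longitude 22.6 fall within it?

Band width going east from +103.1° to -107.5°: ((-107.5 − 103.1) mod 360) = 149.4°.
Offset of +22.6° east of the west edge: ((22.6 − 103.1) mod 360) = 279.5°.
279.5° > 149.4° ⇒ outside.

No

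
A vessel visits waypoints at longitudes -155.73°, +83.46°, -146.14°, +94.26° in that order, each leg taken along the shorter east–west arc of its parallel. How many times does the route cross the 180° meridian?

3

Leg 1: -155.73° → +83.46°, shortest Δλ = -120.81° (west) — crosses 180°.
Leg 2: +83.46° → -146.14°, shortest Δλ = 130.4° (east) — crosses 180°.
Leg 3: -146.14° → +94.26°, shortest Δλ = -119.6° (west) — crosses 180°.
Total crossings: 3.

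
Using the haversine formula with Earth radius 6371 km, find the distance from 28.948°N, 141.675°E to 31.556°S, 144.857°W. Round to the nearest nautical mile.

Δλ = -144.857 − 141.675 = -286.532°; wrapped into (−180°, 180°]: 73.468°.
Δφ = -31.556 − 28.948 = -60.504°.
a = sin²(Δφ/2) + cos φ₁ · cos φ₂ · sin²(Δλ/2) = 0.520561.
c = 2·atan2(√a, √(1−a)) = 1.61193 rad → d = 6371·c ≈ 10269.60 km ≈ 5545.14 nmi.

5545 nmi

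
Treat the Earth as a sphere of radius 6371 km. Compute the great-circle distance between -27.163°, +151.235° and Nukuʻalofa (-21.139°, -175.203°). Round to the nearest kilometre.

Δλ = -175.203 − 151.235 = -326.438°; wrapped into (−180°, 180°]: 33.562°.
Δφ = -21.139 − -27.163 = 6.024°.
a = sin²(Δφ/2) + cos φ₁ · cos φ₂ · sin²(Δλ/2) = 0.071933.
c = 2·atan2(√a, √(1−a)) = 0.54306 rad → d = 6371·c ≈ 3459.81 km.

3460 km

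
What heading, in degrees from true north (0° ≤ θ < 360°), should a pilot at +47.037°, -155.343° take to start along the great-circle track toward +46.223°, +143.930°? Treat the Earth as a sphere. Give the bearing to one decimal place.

292.1°

Δλ = 143.930 − -155.343 = 299.273°; wrapped into (−180°, 180°]: -60.727°.
θ = atan2( sin Δλ · cos φ₂ , cos φ₁ · sin φ₂ − sin φ₁ · cos φ₂ · cos Δλ )
  = atan2(-0.60350, 0.24452) = -67.943° → normalised to [0°, 360°): 292.057°.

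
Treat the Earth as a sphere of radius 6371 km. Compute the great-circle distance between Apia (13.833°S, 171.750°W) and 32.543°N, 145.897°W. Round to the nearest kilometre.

5844 km

Δλ = -145.897 − -171.750 = 25.853°.
Δφ = 32.543 − -13.833 = 46.376°.
a = sin²(Δφ/2) + cos φ₁ · cos φ₂ · sin²(Δλ/2) = 0.196000.
c = 2·atan2(√a, √(1−a)) = 0.91726 rad → d = 6371·c ≈ 5843.85 km.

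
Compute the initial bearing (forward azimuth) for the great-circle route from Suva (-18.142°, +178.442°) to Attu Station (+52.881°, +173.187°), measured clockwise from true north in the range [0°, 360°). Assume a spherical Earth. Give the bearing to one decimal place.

356.7°

Δλ = 173.187 − 178.442 = -5.255°.
θ = atan2( sin Δλ · cos φ₂ , cos φ₁ · sin φ₂ − sin φ₁ · cos φ₂ · cos Δλ )
  = atan2(-0.05527, 0.94486) = -3.348° → normalised to [0°, 360°): 356.652°.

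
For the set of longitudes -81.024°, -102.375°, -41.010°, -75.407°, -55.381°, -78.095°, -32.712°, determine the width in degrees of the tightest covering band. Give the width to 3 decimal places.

69.663°

Sort the longitudes: -102.375°, -81.024°, -78.095°, -75.407°, -55.381°, -41.010°, -32.712°.
Eastward gaps between consecutive values (wrapping around): 21.351°, 2.929°, 2.688°, 20.026°, 14.371°, 8.298°, 290.337°.
Largest gap = 290.337° ⇒ minimal covering band is its complement: 360° − 290.337° = 69.663°.
Band runs from -102.375° eastward to -32.712°.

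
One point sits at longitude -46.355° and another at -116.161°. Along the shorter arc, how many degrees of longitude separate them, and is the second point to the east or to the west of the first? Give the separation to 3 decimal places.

69.806° west

Raw difference: -116.161 − -46.355 = -69.806°.
Normalise into (−180°, 180°]: -69.806° stays -69.806°.
Negative ⇒ the second point lies to the west; separation 69.806°.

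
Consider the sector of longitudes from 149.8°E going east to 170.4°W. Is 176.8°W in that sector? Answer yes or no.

Yes

Band width going east from +149.8° to -170.4°: ((-170.4 − 149.8) mod 360) = 39.8°.
Offset of -176.8° east of the west edge: ((-176.8 − 149.8) mod 360) = 33.4°.
33.4° ≤ 39.8° ⇒ inside.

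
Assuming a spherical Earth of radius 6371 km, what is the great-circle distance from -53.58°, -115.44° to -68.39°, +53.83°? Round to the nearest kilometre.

6424 km

Δλ = 53.83 − -115.44 = 169.27°.
Δφ = -68.39 − -53.58 = -14.81°.
a = sin²(Δφ/2) + cos φ₁ · cos φ₂ · sin²(Δλ/2) = 0.233351.
c = 2·atan2(√a, √(1−a)) = 1.00830 rad → d = 6371·c ≈ 6423.89 km.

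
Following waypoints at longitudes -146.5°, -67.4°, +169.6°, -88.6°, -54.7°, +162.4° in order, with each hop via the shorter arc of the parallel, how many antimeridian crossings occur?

3

Leg 1: -146.5° → -67.4°, shortest Δλ = 79.1° (east) — does not cross 180°.
Leg 2: -67.4° → +169.6°, shortest Δλ = -123.0° (west) — crosses 180°.
Leg 3: +169.6° → -88.6°, shortest Δλ = 101.8° (east) — crosses 180°.
Leg 4: -88.6° → -54.7°, shortest Δλ = 33.9° (east) — does not cross 180°.
Leg 5: -54.7° → +162.4°, shortest Δλ = -142.9° (west) — crosses 180°.
Total crossings: 3.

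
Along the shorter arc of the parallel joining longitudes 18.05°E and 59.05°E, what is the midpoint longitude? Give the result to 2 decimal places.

Signed shortest Δλ from +18.05° to +59.05° is +41.00°.
Midpoint longitude = +18.05° + (+41.00°)/2 = +18.05° + 20.50° = +38.55°.

38.55°E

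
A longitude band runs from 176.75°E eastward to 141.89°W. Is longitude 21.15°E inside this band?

Band width going east from +176.75° to -141.89°: ((-141.89 − 176.75) mod 360) = 41.36°.
Offset of +21.15° east of the west edge: ((21.15 − 176.75) mod 360) = 204.40°.
204.40° > 41.36° ⇒ outside.

No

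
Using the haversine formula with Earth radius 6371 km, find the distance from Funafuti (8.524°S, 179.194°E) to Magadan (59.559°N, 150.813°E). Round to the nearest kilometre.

7979 km

Δλ = 150.813 − 179.194 = -28.381°.
Δφ = 59.559 − -8.524 = 68.083°.
a = sin²(Δφ/2) + cos φ₁ · cos φ₂ · sin²(Δλ/2) = 0.343480.
c = 2·atan2(√a, √(1−a)) = 1.25240 rad → d = 6371·c ≈ 7979.07 km.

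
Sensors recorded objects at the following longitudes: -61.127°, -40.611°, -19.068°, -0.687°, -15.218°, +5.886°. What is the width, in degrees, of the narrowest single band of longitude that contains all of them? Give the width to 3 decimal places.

Sort the longitudes: -61.127°, -40.611°, -19.068°, -15.218°, -0.687°, +5.886°.
Eastward gaps between consecutive values (wrapping around): 20.516°, 21.543°, 3.850°, 14.531°, 6.573°, 292.987°.
Largest gap = 292.987° ⇒ minimal covering band is its complement: 360° − 292.987° = 67.013°.
Band runs from -61.127° eastward to +5.886°.

67.013°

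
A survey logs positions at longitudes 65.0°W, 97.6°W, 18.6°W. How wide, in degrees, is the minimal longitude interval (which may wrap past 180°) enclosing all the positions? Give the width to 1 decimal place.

79.0°

Sort the longitudes: -97.6°, -65.0°, -18.6°.
Eastward gaps between consecutive values (wrapping around): 32.6°, 46.4°, 281.0°.
Largest gap = 281.0° ⇒ minimal covering band is its complement: 360° − 281.0° = 79.0°.
Band runs from -97.6° eastward to -18.6°.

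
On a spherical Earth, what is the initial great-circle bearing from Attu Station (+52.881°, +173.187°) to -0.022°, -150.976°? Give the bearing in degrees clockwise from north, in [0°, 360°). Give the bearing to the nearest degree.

Δλ = -150.976 − 173.187 = -324.163°; wrapped into (−180°, 180°]: 35.837°.
θ = atan2( sin Δλ · cos φ₂ , cos φ₁ · sin φ₂ − sin φ₁ · cos φ₂ · cos Δλ )
  = atan2(0.58548, -0.64666) = 137.843° → normalised to [0°, 360°): 137.843°.

138°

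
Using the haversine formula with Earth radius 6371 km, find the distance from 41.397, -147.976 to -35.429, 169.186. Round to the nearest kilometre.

Δλ = 169.186 − -147.976 = 317.162°; wrapped into (−180°, 180°]: -42.838°.
Δφ = -35.429 − 41.397 = -76.826°.
a = sin²(Δφ/2) + cos φ₁ · cos φ₂ · sin²(Δλ/2) = 0.467561.
c = 2·atan2(√a, √(1−a)) = 1.50587 rad → d = 6371·c ≈ 9593.92 km.

9594 km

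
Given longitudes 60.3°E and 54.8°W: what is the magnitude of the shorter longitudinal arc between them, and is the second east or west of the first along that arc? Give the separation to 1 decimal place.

115.1° west

Raw difference: -54.8 − 60.3 = -115.1°.
Normalise into (−180°, 180°]: -115.1° stays -115.1°.
Negative ⇒ the second point lies to the west; separation 115.1°.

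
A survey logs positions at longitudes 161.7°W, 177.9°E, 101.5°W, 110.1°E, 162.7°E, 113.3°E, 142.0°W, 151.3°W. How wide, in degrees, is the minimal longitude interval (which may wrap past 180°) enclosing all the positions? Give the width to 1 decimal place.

Sort the longitudes: -161.7°, -151.3°, -142.0°, -101.5°, +110.1°, +113.3°, +162.7°, +177.9°.
Eastward gaps between consecutive values (wrapping around): 10.4°, 9.3°, 40.5°, 211.6°, 3.2°, 49.4°, 15.2°, 20.4°.
Largest gap = 211.6° ⇒ minimal covering band is its complement: 360° − 211.6° = 148.4°.
Band runs from +110.1° eastward to -101.5°, crossing the antimeridian.

148.4°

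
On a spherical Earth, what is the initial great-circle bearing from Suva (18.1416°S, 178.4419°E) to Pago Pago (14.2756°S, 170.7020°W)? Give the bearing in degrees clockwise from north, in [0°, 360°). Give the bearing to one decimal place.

71.2°

Δλ = -170.7020 − 178.4419 = -349.1439°; wrapped into (−180°, 180°]: 10.8561°.
θ = atan2( sin Δλ · cos φ₂ , cos φ₁ · sin φ₂ − sin φ₁ · cos φ₂ · cos Δλ )
  = atan2(0.18253, 0.06202) = 71.232° → normalised to [0°, 360°): 71.232°.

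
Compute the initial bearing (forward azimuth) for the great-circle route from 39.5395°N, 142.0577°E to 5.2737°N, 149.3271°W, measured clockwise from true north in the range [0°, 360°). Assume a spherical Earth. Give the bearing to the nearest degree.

Δλ = -149.3271 − 142.0577 = -291.3848°; wrapped into (−180°, 180°]: 68.6152°.
θ = atan2( sin Δλ · cos φ₂ , cos φ₁ · sin φ₂ − sin φ₁ · cos φ₂ · cos Δλ )
  = atan2(0.92721, -0.16026) = 99.806° → normalised to [0°, 360°): 99.806°.

100°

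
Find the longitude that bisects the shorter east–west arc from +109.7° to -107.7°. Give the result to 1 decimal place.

-179.0°

Signed shortest Δλ from +109.7° to -107.7° is +142.6°.
Midpoint longitude = +109.7° + (+142.6°)/2 = +109.7° + 71.3° = +181.0°.
Normalise into (−180°, 180°]: -179.0°.
(The naïve average (+109.7 + -107.7)/2 = 1.0° is on the wrong side of the globe.)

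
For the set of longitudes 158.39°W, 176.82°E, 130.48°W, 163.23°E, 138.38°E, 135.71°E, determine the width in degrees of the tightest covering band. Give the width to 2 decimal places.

Sort the longitudes: -158.39°, -130.48°, +135.71°, +138.38°, +163.23°, +176.82°.
Eastward gaps between consecutive values (wrapping around): 27.91°, 266.19°, 2.67°, 24.85°, 13.59°, 24.79°.
Largest gap = 266.19° ⇒ minimal covering band is its complement: 360° − 266.19° = 93.81°.
Band runs from +135.71° eastward to -130.48°, crossing the antimeridian.

93.81°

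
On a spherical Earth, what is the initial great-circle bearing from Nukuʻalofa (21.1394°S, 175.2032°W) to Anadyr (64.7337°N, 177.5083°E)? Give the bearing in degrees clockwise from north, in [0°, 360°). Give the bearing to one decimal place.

Δλ = 177.5083 − -175.2032 = 352.7115°; wrapped into (−180°, 180°]: -7.2885°.
θ = atan2( sin Δλ · cos φ₂ , cos φ₁ · sin φ₂ − sin φ₁ · cos φ₂ · cos Δλ )
  = atan2(-0.05415, 0.99616) = -3.111° → normalised to [0°, 360°): 356.889°.

356.9°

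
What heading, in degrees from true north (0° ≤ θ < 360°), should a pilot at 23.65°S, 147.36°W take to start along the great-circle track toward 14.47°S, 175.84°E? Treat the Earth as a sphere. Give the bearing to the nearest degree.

278°

Δλ = 175.84 − -147.36 = 323.20°; wrapped into (−180°, 180°]: -36.80°.
θ = atan2( sin Δλ · cos φ₂ , cos φ₁ · sin φ₂ − sin φ₁ · cos φ₂ · cos Δλ )
  = atan2(-0.58002, 0.08214) = -81.940° → normalised to [0°, 360°): 278.060°.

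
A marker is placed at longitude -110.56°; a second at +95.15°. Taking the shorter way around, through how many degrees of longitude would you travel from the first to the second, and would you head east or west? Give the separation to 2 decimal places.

154.29° west

Raw difference: 95.15 − -110.56 = 205.71°.
Normalise into (−180°, 180°]: 205.71° − 360° = -154.29°.
Negative ⇒ the second point lies to the west; separation 154.29°.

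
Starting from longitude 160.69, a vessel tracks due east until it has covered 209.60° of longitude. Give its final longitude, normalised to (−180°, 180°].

+10.29°

Start at +160.69°; shift +209.60° → +370.29°.
+370.29° lies outside (−180°, 180°]; subtract 360° → +10.29°.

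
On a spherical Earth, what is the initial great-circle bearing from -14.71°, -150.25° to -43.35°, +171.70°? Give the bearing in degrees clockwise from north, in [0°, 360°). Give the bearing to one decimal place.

Δλ = 171.70 − -150.25 = 321.95°; wrapped into (−180°, 180°]: -38.05°.
θ = atan2( sin Δλ · cos φ₂ , cos φ₁ · sin φ₂ − sin φ₁ · cos φ₂ · cos Δλ )
  = atan2(-0.44819, -0.51855) = -139.162° → normalised to [0°, 360°): 220.838°.

220.8°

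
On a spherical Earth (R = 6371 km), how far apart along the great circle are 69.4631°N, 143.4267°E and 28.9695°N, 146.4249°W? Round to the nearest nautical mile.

Δλ = -146.4249 − 143.4267 = -289.8516°; wrapped into (−180°, 180°]: 70.1484°.
Δφ = 28.9695 − 69.4631 = -40.4936°.
a = sin²(Δφ/2) + cos φ₁ · cos φ₂ · sin²(Δλ/2) = 0.221107.
c = 2·atan2(√a, √(1−a)) = 0.97908 rad → d = 6371·c ≈ 6237.72 km ≈ 3368.10 nmi.

3368 nmi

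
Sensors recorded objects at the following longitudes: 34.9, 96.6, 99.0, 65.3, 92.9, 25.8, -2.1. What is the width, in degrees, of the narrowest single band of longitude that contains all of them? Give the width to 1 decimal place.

101.1°

Sort the longitudes: -2.1°, +25.8°, +34.9°, +65.3°, +92.9°, +96.6°, +99.0°.
Eastward gaps between consecutive values (wrapping around): 27.9°, 9.1°, 30.4°, 27.6°, 3.7°, 2.4°, 258.9°.
Largest gap = 258.9° ⇒ minimal covering band is its complement: 360° − 258.9° = 101.1°.
Band runs from -2.1° eastward to +99.0°.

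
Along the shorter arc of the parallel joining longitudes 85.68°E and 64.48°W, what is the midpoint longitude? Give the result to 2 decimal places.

10.60°E

Signed shortest Δλ from +85.68° to -64.48° is -150.16°.
Midpoint longitude = +85.68° + (-150.16°)/2 = +85.68° − 75.08° = +10.60°.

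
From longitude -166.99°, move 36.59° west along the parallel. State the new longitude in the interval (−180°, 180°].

+156.42°

Start at -166.99°; shift −36.59° → -203.58°.
-203.58° lies outside (−180°, 180°]; add 360° → +156.42°.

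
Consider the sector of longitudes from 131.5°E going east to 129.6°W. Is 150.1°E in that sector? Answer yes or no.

Band width going east from +131.5° to -129.6°: ((-129.6 − 131.5) mod 360) = 98.9°.
Offset of +150.1° east of the west edge: ((150.1 − 131.5) mod 360) = 18.6°.
18.6° ≤ 98.9° ⇒ inside.

Yes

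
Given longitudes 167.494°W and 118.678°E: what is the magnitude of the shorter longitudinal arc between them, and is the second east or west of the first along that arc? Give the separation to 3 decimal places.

Raw difference: 118.678 − -167.494 = 286.172°.
Normalise into (−180°, 180°]: 286.172° − 360° = -73.828°.
Negative ⇒ the second point lies to the west; separation 73.828°.

73.828° west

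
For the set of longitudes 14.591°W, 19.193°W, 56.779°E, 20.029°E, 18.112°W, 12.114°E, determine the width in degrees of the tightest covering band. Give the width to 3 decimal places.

Sort the longitudes: -19.193°, -18.112°, -14.591°, +12.114°, +20.029°, +56.779°.
Eastward gaps between consecutive values (wrapping around): 1.081°, 3.521°, 26.705°, 7.915°, 36.750°, 284.028°.
Largest gap = 284.028° ⇒ minimal covering band is its complement: 360° − 284.028° = 75.972°.
Band runs from -19.193° eastward to +56.779°.

75.972°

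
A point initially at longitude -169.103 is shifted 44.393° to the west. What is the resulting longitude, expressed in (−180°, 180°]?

Start at -169.103°; shift −44.393° → -213.496°.
-213.496° lies outside (−180°, 180°]; add 360° → +146.504°.

+146.504°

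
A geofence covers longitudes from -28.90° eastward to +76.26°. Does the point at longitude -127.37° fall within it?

Band width going east from -28.90° to +76.26°: ((76.26 − -28.90) mod 360) = 105.16°.
Offset of -127.37° east of the west edge: ((-127.37 − -28.90) mod 360) = 261.53°.
261.53° > 105.16° ⇒ outside.

No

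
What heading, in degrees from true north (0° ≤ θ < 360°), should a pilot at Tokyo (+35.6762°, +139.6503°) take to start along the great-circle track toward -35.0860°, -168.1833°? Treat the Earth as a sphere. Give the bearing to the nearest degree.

Δλ = -168.1833 − 139.6503 = -307.8336°; wrapped into (−180°, 180°]: 52.1664°.
θ = atan2( sin Δλ · cos φ₂ , cos φ₁ · sin φ₂ − sin φ₁ · cos φ₂ · cos Δλ )
  = atan2(0.64628, -0.75965) = 139.610° → normalised to [0°, 360°): 139.610°.

140°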